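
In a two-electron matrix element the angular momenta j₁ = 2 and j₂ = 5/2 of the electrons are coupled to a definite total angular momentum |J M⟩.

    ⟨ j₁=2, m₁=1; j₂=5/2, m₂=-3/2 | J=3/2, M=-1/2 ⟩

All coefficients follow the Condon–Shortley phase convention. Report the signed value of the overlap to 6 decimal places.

triangle: 3!·1!·2!/7! = 12/5040
(j±m)!: 3!·1!·1!·4!·1!·2! = 288
prefactor² = (2J+1)·Δ·N² = 96/35
  k=0: +1/(0!·3!·1!·1!·0!·1!) = 1/6
  k=1: −1/(1!·2!·0!·0!·1!·2!) = -1/4
Σ = -1/12  ⇒  CG² = 96/35·(-1/12)² = 2/105
CG = −√(2/105) = -0.138013

-0.138013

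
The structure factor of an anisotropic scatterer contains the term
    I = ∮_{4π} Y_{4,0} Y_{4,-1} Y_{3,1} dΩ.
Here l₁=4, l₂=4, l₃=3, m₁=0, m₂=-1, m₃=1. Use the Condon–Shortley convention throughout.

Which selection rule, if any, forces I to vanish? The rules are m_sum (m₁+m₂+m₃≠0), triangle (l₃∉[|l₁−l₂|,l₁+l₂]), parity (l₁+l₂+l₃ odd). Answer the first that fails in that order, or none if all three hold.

parity

m₁+m₂+m₃ = 0 − 1 + 1 = 0  ✓
triangle: |4−4|=0 ≤ l₃=3 ≤ 4+4=8  ✓
parity: l₁+l₂+l₃ = 11 is odd  ✗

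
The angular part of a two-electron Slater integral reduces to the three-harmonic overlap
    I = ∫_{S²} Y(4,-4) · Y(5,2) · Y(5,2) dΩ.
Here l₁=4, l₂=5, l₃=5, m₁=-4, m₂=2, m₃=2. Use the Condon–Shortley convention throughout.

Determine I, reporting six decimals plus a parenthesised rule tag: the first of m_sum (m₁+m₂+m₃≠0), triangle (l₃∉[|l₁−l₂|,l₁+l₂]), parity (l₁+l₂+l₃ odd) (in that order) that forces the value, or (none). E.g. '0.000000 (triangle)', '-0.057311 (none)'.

m-sum 0 ✓  L=14 even ✓  1≤5≤9 ✓
Π(2lᵢ+1) = 9×11×11 = 1089
triangle coeff Δ(4,5,5) = 1/3153150
Σ_t [0,4]: t=0:+1/69120 t=1:−1/1728 t=2:+1/576 t=3:−1/1728 t=4:+1/69120 = 7/11520
(3j)²=2/143 [(4 5 5; 0 0 0)], sign=-1
Σ_t [4,4]: t=4:+1/20736 = 1/20736
(3j)²=35/1287 [(4 5 5; -4 2 2)], sign=-1
⇒ 4πI² = 70/169
I = (+1)√(70/169/(4π)) = 0.18155187
No selection rule forces the value: the integral is nonzero (none).

0.181552 (none)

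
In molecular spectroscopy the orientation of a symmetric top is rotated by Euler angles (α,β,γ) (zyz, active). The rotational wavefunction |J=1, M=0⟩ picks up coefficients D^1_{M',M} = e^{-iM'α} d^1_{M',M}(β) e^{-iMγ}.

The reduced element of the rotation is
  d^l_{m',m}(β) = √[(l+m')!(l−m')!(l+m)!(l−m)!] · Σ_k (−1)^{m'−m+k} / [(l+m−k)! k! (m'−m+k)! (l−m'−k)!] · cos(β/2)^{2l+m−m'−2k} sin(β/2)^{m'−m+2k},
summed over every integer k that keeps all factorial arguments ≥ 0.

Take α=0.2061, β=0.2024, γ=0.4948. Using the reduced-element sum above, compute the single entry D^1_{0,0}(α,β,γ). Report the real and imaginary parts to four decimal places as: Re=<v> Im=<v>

Re=0.9796 Im=0.0000

D^1_{0,0}(0.2061,0.2024,0.4948) = e^{-i·0·0.2061}·d^1_{0,0}(0.2024)·e^{-i·0·0.4948}. Compute d first:
Half-angle: c=0.994884, s=0.101027. N=√(1·1·1·1)=1.000000
The bounds max(0,m−m')=0 and min(l+m,l−m')=1 give 2 terms
  k=0: (−1)^0·1.0000/(1)·0.9949^2·0.1010^0 = +0.989793
  k=1: (−1)^1·1.0000/(1)·0.9949^0·0.1010^2 = -0.010207
d^1_{0,0}(0.2024) = +0.989793 -0.010207 = +0.979587
D = (+1.000000+0.000000i)·(+0.979587)·(+1.000000+0.000000i) = +0.979587+0.000000i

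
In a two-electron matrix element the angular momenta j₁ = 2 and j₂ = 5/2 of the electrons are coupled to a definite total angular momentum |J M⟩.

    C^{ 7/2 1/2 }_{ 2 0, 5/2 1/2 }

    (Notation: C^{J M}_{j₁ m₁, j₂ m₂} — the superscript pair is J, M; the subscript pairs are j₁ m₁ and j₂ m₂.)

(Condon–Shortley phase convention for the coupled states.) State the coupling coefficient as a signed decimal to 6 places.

√[8·1!3!4!/9! · 2!2!3!2!4!3!] = √(768/35)
  +(−1)^0/∏(0,1,2,3,1,1)! = 1/12  (running 1/12)
  +(−1)^1/∏(1,0,1,2,2,2)! = -1/8  (running -1/24)
⟨..|..⟩ = √(768/35)·(-1/24) = -0.195180

-0.195180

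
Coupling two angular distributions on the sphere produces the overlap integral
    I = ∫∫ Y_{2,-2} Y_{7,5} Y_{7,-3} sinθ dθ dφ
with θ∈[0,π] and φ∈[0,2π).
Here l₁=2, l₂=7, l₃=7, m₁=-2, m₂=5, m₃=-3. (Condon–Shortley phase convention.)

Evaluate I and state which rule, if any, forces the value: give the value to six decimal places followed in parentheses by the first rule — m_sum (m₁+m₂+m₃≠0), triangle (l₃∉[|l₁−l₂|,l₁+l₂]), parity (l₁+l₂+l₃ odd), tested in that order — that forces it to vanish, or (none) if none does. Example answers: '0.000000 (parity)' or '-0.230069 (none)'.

0.139127 (none)

Rules hold: Σm=0, L=16 even, 5≤7≤9.
N = 5·15·15 = 1125
Δ = 2!·2!·12!/17! = 1/185640
Racah Σ t=0..2: t=0:+1/2419200 t=1:−1/518400 t=2:+1/2419200 = -1/907200
⇒ 3j(2 7 7; 0 0 0)² = 56/3315, sgn +1
Racah Σ t=2..2: t=2:+1/29030400 = 1/29030400
⇒ 3j(2 7 7; -2 5 -3)² = 99/7735, sgn +1
4πI² = N·(3j₀)²·(3jₘ)² = 11880/48841
I = +1·√(0.243238/4π) = 0.13912687
No selection rule forces the value: the integral is nonzero (none).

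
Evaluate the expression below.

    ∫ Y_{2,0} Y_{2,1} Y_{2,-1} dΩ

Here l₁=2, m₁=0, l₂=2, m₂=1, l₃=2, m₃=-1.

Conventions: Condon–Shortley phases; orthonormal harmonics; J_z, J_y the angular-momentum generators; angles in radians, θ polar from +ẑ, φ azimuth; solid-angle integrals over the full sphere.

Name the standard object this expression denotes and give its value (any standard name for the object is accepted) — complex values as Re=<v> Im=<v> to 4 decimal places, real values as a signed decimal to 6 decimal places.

This is a Gaunt coefficient — the integral of a triple product of spherical harmonics over the sphere.
m-sum 0 ✓  L=6 even ✓  0≤2≤4 ✓
Π(2lᵢ+1) = 5×5×5 = 125
triangle coeff Δ(2,2,2) = 1/630
Σ_t [0,2]: t=0:+1/8 t=1:−1/1 t=2:+1/8 = -3/4
(3j)²=2/35 [(2 2 2; 0 0 0)], sign=-1
Σ_t [1,2]: t=1:−1/2 t=2:+1/4 = -1/4
(3j)²=1/70 [(2 2 2; 0 1 -1)], sign=+1
⇒ 4πI² = 5/49
I = (-1)√(5/49/(4π)) = -0.09011188

Gaunt coefficient, -0.090112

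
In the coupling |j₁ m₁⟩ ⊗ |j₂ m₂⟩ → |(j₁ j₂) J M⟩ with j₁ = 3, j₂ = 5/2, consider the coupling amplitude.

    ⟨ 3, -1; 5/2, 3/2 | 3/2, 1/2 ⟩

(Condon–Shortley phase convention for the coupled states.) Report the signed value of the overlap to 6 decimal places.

j₁+j₂−J=4  J+j₁−j₂=2  J−j₁+j₂=1  j₁+j₂+J+1=8
(j₁±m₁, j₂±m₂, J±M) = (2,4,4,1,2,1)
P² = 384/35
sum k=3..4:
  [3] −1/6 = -1/6
  [4] +1/48 = 1/48
S = -7/48
C² = P²·S² = 7/30 ; C = -0.483046

-0.483046  (= −√(7/30))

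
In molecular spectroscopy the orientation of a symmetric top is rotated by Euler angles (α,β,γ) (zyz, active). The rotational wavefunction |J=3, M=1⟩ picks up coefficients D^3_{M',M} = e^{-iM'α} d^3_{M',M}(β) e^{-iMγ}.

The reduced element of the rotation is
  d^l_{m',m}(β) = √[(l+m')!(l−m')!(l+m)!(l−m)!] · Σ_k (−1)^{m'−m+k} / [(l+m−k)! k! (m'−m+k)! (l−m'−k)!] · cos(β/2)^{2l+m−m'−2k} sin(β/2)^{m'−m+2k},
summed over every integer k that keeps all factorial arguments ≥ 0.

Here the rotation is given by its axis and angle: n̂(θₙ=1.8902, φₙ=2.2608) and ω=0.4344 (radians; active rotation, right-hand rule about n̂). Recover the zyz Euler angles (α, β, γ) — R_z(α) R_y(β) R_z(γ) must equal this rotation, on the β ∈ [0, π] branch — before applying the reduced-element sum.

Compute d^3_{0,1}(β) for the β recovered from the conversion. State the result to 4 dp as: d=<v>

Axis–angle → zyz. n̂ = (sinθₙcosφₙ, sinθₙsinφₙ, cosθₙ) = (-0.604346, +0.732236, -0.314000), ω = 0.4344.
R = I cosω + sinω [n̂]ₓ + (1−cosω) n̂n̂ᵀ gives
  R = [+0.941045, +0.091052, +0.325798; -0.173253, +0.956921, +0.232994; -0.290549, -0.275703, +0.916280]
β = atan2(√(R₁₃²+R₂₃²), R₃₃) = 0.412104; α = atan2(R₂₃, R₁₃) mod 2π = 0.620820; γ = atan2(R₃₂, −R₃₁) mod 2π = 5.523998
d^3_{0,1}(β=0.4121) via the finite sum:
With c≡cos(β/2)=0.978846 and s≡sin(β/2)=0.204597, N=[6·6·24·2]^{1/2}=41.569219
k∈{1,2,3} keeps every argument non-negative
  k=1: (−1)^0·41.5692/(12)·0.9788^5·0.2046^1 = +0.636887
  k=2: (−1)^1·41.5692/(4)·0.9788^3·0.2046^3 = -0.083474
  k=3: (−1)^2·41.5692/(12)·0.9788^1·0.2046^5 = +0.001216
d^3_{0,1}(0.4121) = +0.636887 -0.083474 +0.001216 = +0.554628

d=0.5546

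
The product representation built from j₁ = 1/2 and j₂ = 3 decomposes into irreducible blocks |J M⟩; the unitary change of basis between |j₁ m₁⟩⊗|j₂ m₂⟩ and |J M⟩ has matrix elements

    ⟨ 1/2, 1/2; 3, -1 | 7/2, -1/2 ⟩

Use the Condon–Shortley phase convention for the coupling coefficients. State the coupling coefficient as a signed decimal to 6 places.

+0.654654  (= +√(3/7))

j₁+j₂−J=0  J+j₁−j₂=1  J−j₁+j₂=6  j₁+j₂+J+1=8
(j₁±m₁, j₂±m₂, J±M) = (1,0,2,4,3,4)
P² = 6912/7
sum k=0..0:
  [0] +1/48 = 1/48
S = 1/48
C² = P²·S² = 3/7 ; C = +0.654654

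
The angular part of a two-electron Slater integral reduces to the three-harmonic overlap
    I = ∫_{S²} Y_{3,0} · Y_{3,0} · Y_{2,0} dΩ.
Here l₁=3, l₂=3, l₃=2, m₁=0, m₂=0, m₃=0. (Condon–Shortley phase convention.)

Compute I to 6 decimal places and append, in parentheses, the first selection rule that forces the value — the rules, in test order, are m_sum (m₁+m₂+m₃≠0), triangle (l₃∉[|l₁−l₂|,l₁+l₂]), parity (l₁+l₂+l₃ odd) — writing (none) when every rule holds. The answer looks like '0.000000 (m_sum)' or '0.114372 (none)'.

0.168209 (none)

Checks pass: Σm=0; 8 even; l₃=2∈[0,6].
(2·3+1)(2·3+1)(2·2+1) = 245
Δ: 4! 2! 2! / 9! → 1/3780
sum: t=1:−1/24 t=2:+1/4 t=3:−1/24 = 1/6
3j²(3 3 2; 0 0 0) = Δ·Π!·Σ² = 4/105  (sign +1)
(m-triple is (0,0,0) — same symbol as above.)
combine: 4πI² = 245·4/105·4/105 = 16/45
take √, sign +1: I = 0.16820883
No selection rule forces the value: the integral is nonzero (none).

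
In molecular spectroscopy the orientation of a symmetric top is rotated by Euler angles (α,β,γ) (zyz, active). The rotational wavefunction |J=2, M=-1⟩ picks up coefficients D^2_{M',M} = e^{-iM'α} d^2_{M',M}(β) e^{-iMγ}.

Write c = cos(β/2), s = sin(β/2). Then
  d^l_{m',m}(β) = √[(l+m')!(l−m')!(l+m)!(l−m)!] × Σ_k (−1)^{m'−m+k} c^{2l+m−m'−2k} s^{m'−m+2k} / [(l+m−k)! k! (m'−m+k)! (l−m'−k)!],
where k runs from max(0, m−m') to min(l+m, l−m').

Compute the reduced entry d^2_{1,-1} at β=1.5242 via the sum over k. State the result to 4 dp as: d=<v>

d^2_{1,-1}(β=1.5242) via the finite sum:
With c≡cos(β/2)=0.723388 and s≡sin(β/2)=0.690442, N=[6·1·1·6]^{1/2}=6.000000
Admissible k: 0..1 (factorial args all ≥0)
  k=0: (−1)^2·6.0000/(2)·0.7234^2·0.6904^2 = +0.748373
  k=1: (−1)^3·6.0000/(6)·0.7234^0·0.6904^4 = -0.227253
d^2_{1,-1}(1.5242) = +0.748373 -0.227253 = +0.521120

d=0.5211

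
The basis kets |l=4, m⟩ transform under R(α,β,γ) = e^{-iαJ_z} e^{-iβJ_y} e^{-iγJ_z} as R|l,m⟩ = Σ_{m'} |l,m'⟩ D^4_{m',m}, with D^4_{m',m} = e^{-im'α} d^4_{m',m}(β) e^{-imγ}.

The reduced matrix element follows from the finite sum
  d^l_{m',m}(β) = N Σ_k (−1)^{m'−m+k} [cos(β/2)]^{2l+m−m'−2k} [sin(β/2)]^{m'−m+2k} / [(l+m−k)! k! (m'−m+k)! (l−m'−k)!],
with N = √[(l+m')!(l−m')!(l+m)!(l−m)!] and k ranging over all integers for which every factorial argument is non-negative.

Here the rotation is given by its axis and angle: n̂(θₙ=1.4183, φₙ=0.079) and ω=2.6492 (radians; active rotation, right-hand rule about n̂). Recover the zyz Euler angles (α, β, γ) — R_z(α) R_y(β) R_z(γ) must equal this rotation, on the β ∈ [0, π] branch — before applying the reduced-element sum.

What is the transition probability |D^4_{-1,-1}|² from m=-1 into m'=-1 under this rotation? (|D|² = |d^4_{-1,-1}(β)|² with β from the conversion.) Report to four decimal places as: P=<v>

Axis–angle → zyz. n̂ = (sinθₙcosφₙ, sinθₙsinφₙ, cosθₙ) = (+0.985312, +0.078002, +0.151906), ω = 2.6492.
R = I cosω + sinω [n̂]ₓ + (1−cosω) n̂n̂ᵀ gives
  R = [+0.945145, +0.072771, +0.318443; +0.216394, -0.869758, -0.443502; +0.244695, +0.488083, -0.837795]
β = atan2(√(R₁₃²+R₂₃²), R₃₃) = 2.564028; α = atan2(R₂₃, R₁₃) mod 2π = 5.335107; γ = atan2(R₃₂, −R₃₁) mod 2π = 2.035514
First d^4_{-1,-1}(β=2.5640), then the phase factors e^{-i(-1)α} and e^{-i(-1)γ}:
c=cos(2.564028/2)=0.284785, s=sin(2.564028/2)=0.958591; N=√[6·120·6·120]=720.000000
Admissible k: 0..3 (factorial args all ≥0)
  k=0: (−1)^0·720.0000/(720)·0.2848^8·0.9586^0 = +0.000043
  k=1: (−1)^1·720.0000/(48)·0.2848^6·0.9586^2 = -0.007353
  k=2: (−1)^2·720.0000/(24)·0.2848^4·0.9586^4 = +0.166619
  k=3: (−1)^3·720.0000/(72)·0.2848^2·0.9586^6 = -0.629269
d^4_{-1,-1}(2.5640) = +0.000043 -0.007353 +0.166619 -0.629269 = -0.469959
|D^4_{-1,-1}|² = |d^4_{-1,-1}(β)|² = (-0.469959)² = 0.220861 (the z-rotation phases have unit modulus)

P=0.2209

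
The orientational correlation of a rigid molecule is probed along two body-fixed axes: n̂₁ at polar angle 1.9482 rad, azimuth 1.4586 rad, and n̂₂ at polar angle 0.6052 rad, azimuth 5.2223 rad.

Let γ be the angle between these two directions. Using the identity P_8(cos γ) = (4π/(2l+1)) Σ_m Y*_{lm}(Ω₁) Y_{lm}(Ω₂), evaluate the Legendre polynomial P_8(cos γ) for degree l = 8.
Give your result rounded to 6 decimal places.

0.248156

Summing Y*_{l m}(θ₁,φ₁)·Y_{l m}(θ₂,φ₂) over m ∈ [−8, 8]; prefactor 4π/(2·8+1) = 0.739198:
  m=-8: Y*=(0.179256, -0.224767)  Y=(-0.003347, 0.004561)  product (0.000425, 0.001570)
  m=-7: Y*=(0.322332, 0.322347)  Y=(0.013571, 0.029764)  product (-0.005220, 0.013968)
  m=-6: Y*=(-0.196971, 0.157072)  Y=(0.116336, 0.009576)  product (-0.024419, 0.016387)
  m=-5: Y*=(0.106591, 0.169645)  Y=(0.158927, -0.236319)  product (0.057031, 0.001772)
  m=-4: Y*=(-0.303224, 0.146020)  Y=(-0.210552, -0.415685)  product (0.124543, 0.095301)
  m=-3: Y*=(0.016095, 0.045998)  Y=(-0.430164, -0.017674)  product (-0.006110, -0.020071)
  m=-2: Y*=(-0.326754, 0.074577)  Y=(-0.008030, 0.013069)  product (0.001649, -0.004869)
  m=-1: Y*=(-0.001814, -0.016097)  Y=(-0.198874, -0.355613)  product (-0.005364, 0.003846)
  m=+0: Y*=(-0.328955, -0.000000)  Y=(-0.153945, 0.000000)  product (0.050641, 0.000000)
  m=+1: Y*=(0.001814, -0.016097)  Y=(0.198874, -0.355613)  product (-0.005364, -0.003846)
  m=+2: Y*=(-0.326754, -0.074577)  Y=(-0.008030, -0.013069)  product (0.001649, 0.004869)
  m=+3: Y*=(-0.016095, 0.045998)  Y=(0.430164, -0.017674)  product (-0.006110, 0.020071)
  m=+4: Y*=(-0.303224, -0.146020)  Y=(-0.210552, 0.415685)  product (0.124543, -0.095301)
  m=+5: Y*=(-0.106591, 0.169645)  Y=(-0.158927, -0.236319)  product (0.057031, -0.001772)
  m=+6: Y*=(-0.196971, -0.157072)  Y=(0.116336, -0.009576)  product (-0.024419, -0.016387)
  m=+7: Y*=(-0.322332, 0.322347)  Y=(-0.013571, 0.029764)  product (-0.005220, -0.013968)
  m=+8: Y*=(0.179256, 0.224767)  Y=(-0.003347, -0.004561)  product (0.000425, -0.001570)
Total Σ_m = (0.335710, 0.000000). Multiply by 0.739198: (0.248156, 0.000000). P_8(cos γ) = 0.248156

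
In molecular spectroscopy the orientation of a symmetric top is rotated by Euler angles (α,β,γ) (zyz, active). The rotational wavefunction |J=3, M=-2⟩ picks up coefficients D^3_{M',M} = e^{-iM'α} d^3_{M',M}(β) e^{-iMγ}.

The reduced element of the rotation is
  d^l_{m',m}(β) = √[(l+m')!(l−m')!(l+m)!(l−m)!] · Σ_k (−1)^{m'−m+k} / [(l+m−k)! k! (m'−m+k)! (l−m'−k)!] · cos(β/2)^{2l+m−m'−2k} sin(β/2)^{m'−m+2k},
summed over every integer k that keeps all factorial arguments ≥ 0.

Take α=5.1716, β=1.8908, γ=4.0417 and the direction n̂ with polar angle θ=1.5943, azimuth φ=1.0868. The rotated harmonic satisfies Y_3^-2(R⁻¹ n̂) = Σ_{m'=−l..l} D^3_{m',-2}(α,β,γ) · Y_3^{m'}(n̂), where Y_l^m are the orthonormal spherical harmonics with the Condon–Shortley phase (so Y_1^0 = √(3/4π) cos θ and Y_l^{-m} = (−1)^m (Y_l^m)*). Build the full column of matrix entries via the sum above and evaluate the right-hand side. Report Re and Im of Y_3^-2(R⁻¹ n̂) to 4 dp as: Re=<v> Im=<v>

Re=-0.2615 Im=0.2921

Need the full column D^3_{m',-2} for m'=−3..3 at α=5.1716, β=1.8908, γ=4.0417.
cos(β/2)=0.585419, sin(β/2)=0.810731
d^3_{-3,-2}: single k=1 term ⇒ +0.136548;  D = +0.004949-0.136458i
d^3_{-2,-2}: k∈[0..1] ⇒ +0.040253 -0.386002 = -0.345749;  D = -0.315282+0.141915i
d^3_{-1,-2}: k∈[0..1] ⇒ -0.176283 +0.676177 = +0.499894;  D = +0.385977+0.317672i
d^3_{0,-2}: k∈[0..1] ⇒ +0.422844 -0.810963 = -0.388119;  D = +0.088263-0.377950i
d^3_{1,-2}: k∈[0..1] ⇒ -0.676177 +0.648412 = -0.027765;  D = +0.027035-0.006324i
d^3_{2,-2}: k∈[0..1] ⇒ +0.740305 -0.283963 = +0.456342;  D = -0.290128-0.352241i
d^3_{3,-2}: single k=0 term ⇒ -0.502258;  D = -0.205984+0.458076i
Y_3^{m'}(θ=1.5943,φ=1.0868) and Σ D·Y over m':
  (+0.0049-0.1365i)·(-0.4139+0.0494i)  (-0.3153+0.1419i)·(+0.0136+0.0198i)  (+0.3860+0.3177i)·(-0.1499+0.2852i)  (+0.0883-0.3779i)·(+0.0263+0.0000i)  (+0.0270-0.0063i)·(+0.1499+0.2852i)  (-0.2901-0.3522i)·(+0.0136-0.0198i)  (-0.2060+0.4581i)·(+0.4139+0.0494i)
Y_3^-2(R⁻¹ n̂) = -0.261505+0.292085i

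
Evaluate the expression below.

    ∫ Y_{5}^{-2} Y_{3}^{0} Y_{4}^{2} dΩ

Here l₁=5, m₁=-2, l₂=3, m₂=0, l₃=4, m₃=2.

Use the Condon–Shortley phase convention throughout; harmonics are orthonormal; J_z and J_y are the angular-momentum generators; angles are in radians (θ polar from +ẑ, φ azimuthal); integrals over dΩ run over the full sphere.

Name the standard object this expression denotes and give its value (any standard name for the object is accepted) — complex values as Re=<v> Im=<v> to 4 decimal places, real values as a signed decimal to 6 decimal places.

This is a Gaunt coefficient — the integral of a triple product of spherical harmonics over the sphere.
Checks pass: Σm=0; 12 even; l₃=4∈[2,8].
(2·5+1)(2·3+1)(2·4+1) = 693
Δ: 4! 6! 2! / 13! → 1/180180
sum: t=1:−1/576 t=2:+1/144 t=3:−1/576 = 1/288
3j²(5 3 4; 0 0 0) = Δ·Π!·Σ² = 20/1001  (sign +1)
sum: t=1:−1/8640 t=2:+1/480 t=3:−1/576 = 1/4320
3j²(5 3 4; -2 0 2) = Δ·Π!·Σ² = 1/2145  (sign +1)
combine: 4πI² = 693·20/1001·1/2145 = 12/1859
take √, sign +1: I = 0.02266449

Gaunt coefficient, +0.022664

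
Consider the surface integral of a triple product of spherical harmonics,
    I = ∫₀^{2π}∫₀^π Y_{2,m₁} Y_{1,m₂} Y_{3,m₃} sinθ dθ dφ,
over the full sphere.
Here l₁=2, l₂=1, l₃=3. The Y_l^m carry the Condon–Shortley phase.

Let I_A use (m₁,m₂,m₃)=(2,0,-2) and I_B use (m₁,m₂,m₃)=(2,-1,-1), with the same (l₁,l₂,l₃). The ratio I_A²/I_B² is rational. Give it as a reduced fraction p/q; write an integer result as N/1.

l's match ⇒ only the (l;m) 3-j factors differ between A and B.
A: triangle coeff Δ(2,1,3) = 1/105; Σ_t [0,0]: t=0:+1/24 = 1/24; (3j)²=1/21 [(2 1 3; 2 0 -2)], sign=-1
B: triangle coeff Δ(2,1,3) = 1/105; Σ_t [0,0]: t=0:+1/48 = 1/48; (3j)²=1/105 [(2 1 3; 2 -1 -1)], sign=+1
I_A²/I_B² = (1/21)/(1/105) = 5/1

5/1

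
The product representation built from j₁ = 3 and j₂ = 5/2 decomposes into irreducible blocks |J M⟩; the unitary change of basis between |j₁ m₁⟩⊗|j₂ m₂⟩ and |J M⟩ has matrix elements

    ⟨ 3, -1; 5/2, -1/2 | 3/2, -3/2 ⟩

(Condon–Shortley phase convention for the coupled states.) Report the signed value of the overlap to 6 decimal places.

+0.507093

triangle: 4!×2!×1!/8! = 48/40320
(j±m)!: 2!×4!×2!×3!×0!×3! = 3456
prefactor² = (2J+1)×Δ×N² = 576/35
  k=2: +1/(2!×2!×2!×0!×0!×1!) = 1/8
Σ = 1/8  ⇒  CG² = 576/35×(1/8)² = 9/35
CG = +√(9/35) = +0.507093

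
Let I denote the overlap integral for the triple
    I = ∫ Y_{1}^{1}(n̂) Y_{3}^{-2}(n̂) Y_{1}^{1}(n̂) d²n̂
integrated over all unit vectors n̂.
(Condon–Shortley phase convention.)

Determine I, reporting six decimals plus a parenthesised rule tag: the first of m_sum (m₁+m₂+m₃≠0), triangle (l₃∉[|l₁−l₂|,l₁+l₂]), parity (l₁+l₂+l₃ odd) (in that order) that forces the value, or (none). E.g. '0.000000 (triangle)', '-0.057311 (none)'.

triangle: need 2≤l₃≤4, have 1; I=0

0.000000 (triangle)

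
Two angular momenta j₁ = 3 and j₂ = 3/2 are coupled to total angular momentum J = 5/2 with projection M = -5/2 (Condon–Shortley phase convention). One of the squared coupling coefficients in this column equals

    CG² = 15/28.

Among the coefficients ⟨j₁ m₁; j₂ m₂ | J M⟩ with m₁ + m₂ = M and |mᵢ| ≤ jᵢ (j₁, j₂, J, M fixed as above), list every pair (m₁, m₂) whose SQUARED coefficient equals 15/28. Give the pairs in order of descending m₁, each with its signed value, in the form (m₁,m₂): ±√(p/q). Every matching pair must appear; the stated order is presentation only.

Admissible pairs with m₁+m₂ = M = -5/2: (-3,1/2), (-2,-1/2), (-1,-3/2)
  (m₁,m₂)=(-1,-3/2): CG² = 3/28, CG = +√(3/28)
  (m₁,m₂)=(-2,-1/2): CG² = 5/14, CG = −√(5/14)
  (m₁,m₂)=(-3,1/2): CG² = 15/28, CG = +√(15/28)   ← matches the target
Pairs with CG² = 15/28: (-3,1/2): +√(15/28)

(-3,1/2): +√(15/28)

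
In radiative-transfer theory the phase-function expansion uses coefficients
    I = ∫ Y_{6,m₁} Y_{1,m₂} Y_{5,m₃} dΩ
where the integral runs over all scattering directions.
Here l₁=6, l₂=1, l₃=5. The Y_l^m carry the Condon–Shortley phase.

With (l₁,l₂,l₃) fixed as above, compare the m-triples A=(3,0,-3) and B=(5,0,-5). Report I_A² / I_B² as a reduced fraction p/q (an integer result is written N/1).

27/11

Same 6,1,5: normalisation and zero-m 3j drop out of the ratio.
A: Δ: 2! 10! 0! / 13! → 1/858; sum: t=1:−1/80640 = -1/80640; 3j²(6 1 5; 3 0 -3) = Δ·Π!·Σ² = 9/286  (sign -1)
B: Δ: 2! 10! 0! / 13! → 1/858; sum: t=1:−1/3628800 = -1/3628800; 3j²(6 1 5; 5 0 -5) = Δ·Π!·Σ² = 1/78  (sign -1)
I_A²/I_B² = (9/286)/(1/78) = 27/11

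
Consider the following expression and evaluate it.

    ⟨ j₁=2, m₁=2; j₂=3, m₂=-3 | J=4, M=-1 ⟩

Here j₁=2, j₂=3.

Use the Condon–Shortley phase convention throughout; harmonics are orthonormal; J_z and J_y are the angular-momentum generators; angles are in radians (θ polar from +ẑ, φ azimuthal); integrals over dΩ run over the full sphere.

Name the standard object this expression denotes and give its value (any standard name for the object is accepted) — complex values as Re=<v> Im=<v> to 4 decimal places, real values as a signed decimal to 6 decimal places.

This is a Clebsch–Gordan (vector-coupling) coefficient.
√[9·1!3!5!/10! · 4!0!0!6!3!5!] = √(155520/7)
  +(−1)^0/∏(0,1,0,0,3,5)! = 1/720  (running 1/720)
⟨..|..⟩ = √(155520/7)·(1/720) = +0.207020

Clebsch–Gordan coefficient, +√(3/70) ≈ +0.207020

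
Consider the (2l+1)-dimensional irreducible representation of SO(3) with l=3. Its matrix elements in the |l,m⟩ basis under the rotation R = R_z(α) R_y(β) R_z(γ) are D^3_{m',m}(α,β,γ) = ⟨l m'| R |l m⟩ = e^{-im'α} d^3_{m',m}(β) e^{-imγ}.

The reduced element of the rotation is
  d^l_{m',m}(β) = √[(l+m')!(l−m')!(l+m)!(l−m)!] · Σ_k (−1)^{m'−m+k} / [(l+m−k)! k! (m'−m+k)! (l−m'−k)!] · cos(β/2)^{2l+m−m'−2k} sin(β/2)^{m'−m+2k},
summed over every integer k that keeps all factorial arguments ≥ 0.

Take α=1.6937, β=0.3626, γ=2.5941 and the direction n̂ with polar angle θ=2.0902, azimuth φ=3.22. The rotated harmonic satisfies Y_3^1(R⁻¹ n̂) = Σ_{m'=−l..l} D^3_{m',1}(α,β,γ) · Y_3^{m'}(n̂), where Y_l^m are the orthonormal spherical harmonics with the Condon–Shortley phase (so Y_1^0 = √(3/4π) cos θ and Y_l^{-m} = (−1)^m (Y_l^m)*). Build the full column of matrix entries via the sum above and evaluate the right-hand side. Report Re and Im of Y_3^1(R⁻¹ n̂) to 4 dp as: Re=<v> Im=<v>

Need the full column D^3_{m',1} for m'=−3..3 at α=1.6937, β=0.3626, γ=2.5941.
cos(β/2)=0.983610, sin(β/2)=0.180308
d^3_{-3,1}: single k=4 term ⇒ +0.003961;  D = -0.003142+0.002411i
d^3_{-2,1}: k∈[3..4] ⇒ +0.035281 -0.000593 = +0.034689;  D = +0.024334+0.024722i
d^3_{-1,1}: k∈[2..4] ⇒ +0.182589 -0.008181 +0.000034 = +0.174443;  D = +0.108381-0.136689i
d^3_{0,1}: k∈[1..3] ⇒ +0.575071 -0.057973 +0.000649 = +0.517747;  D = -0.442069-0.269512i
d^3_{1,1}: k∈[0..2] ⇒ +0.905603 -0.243452 +0.006136 = +0.668286;  D = -0.275298+0.608948i
d^3_{2,1}: k∈[0..1] ⇒ -0.524966 +0.035281 = -0.489684;  D = -0.467569-0.145500i
d^3_{3,1}: single k=0 term ⇒ +0.117861;  D = +0.020959-0.115982i
Y_3^{m'}(θ=2.0902,φ=3.22) and Σ D·Y over m':
  (-0.0031+0.0024i)·(-0.2654+0.0636i)  (+0.0243+0.0247i)·(-0.3776+0.0597i)  (+0.1084-0.1367i)·(-0.0649+0.0051i)  (-0.4421-0.2695i)·(+0.3275+0.0000i)  (-0.2753+0.6089i)·(+0.0649+0.0051i)  (-0.4676-0.1455i)·(-0.3776-0.0597i)  (+0.0210-0.1160i)·(+0.2654+0.0636i)
Y_3^1(R⁻¹ n̂) = -0.001246+0.003921i

Re=-0.0012 Im=0.0039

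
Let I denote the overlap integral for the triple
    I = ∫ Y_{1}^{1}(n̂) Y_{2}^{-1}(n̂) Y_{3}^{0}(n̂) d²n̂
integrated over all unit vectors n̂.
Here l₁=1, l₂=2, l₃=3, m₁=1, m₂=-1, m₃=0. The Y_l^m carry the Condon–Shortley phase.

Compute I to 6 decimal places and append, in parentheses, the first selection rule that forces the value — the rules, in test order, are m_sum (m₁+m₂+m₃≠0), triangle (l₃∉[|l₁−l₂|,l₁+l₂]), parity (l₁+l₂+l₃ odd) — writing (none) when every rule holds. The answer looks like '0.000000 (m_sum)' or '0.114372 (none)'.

0.143048 (none)

Rules hold: Σm=0, L=6 even, 1≤3≤3.
N = 3·5·7 = 105
Δ = 0!·2!·4!/7! = 1/105
Racah Σ t=0..0: t=0:+1/4 = 1/4
⇒ 3j(1 2 3; 0 0 0)² = 3/35, sgn -1
Racah Σ t=0..0: t=0:+1/12 = 1/12
⇒ 3j(1 2 3; 1 -1 0)² = 1/35, sgn -1
4πI² = N·(3j₀)²·(3jₘ)² = 9/35
I = +1·√(0.257143/4π) = 0.14304817
No selection rule forces the value: the integral is nonzero (none).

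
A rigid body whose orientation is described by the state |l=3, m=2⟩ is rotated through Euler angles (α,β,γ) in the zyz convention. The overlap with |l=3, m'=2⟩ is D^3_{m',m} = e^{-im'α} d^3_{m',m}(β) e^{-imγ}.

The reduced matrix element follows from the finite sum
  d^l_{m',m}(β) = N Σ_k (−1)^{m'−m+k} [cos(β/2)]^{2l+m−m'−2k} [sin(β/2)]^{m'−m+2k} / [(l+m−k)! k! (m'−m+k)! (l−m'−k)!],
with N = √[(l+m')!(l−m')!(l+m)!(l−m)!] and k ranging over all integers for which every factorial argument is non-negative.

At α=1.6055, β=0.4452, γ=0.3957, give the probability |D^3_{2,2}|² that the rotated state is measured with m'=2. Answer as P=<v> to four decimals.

First d^3_{2,2}(β=0.4452), then the phase factors e^{-i(2)α} and e^{-i(2)γ}:
Half-angle: c=0.975327, s=0.220766. N=√(120·1·120·1)=120.000000
k: max(0,(2)−(2))=0 … min(3+(2),3−(2))=1
  k=0: (−1)^0·120.0000/(120)·0.9753^6·0.2208^0 = +0.860797
  k=1: (−1)^1·120.0000/(24)·0.9753^4·0.2208^2 = -0.220514
d^3_{2,2}(0.4452) = +0.860797 -0.220514 = +0.640283
|D^3_{2,2}|² = |d^3_{2,2}(β)|² = (+0.640283)² = 0.409963 (the z-rotation phases have unit modulus)

P=0.4100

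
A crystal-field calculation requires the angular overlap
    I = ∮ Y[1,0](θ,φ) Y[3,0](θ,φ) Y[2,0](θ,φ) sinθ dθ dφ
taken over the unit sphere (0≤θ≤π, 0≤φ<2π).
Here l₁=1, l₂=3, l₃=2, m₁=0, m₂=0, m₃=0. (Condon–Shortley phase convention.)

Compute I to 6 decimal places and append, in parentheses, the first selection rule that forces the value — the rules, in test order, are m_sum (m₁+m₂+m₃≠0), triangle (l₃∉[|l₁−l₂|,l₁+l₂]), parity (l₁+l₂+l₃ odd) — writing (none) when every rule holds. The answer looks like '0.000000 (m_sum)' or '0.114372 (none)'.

Checks pass: Σm=0; 6 even; l₃=2∈[2,4].
(2·1+1)(2·3+1)(2·2+1) = 105
Δ: 2! 0! 4! / 7! → 1/105
sum: t=1:−1/4 = -1/4
3j²(1 3 2; 0 0 0) = Δ·Π!·Σ² = 3/35  (sign -1)
(m-triple is (0,0,0) — same symbol as above.)
combine: 4πI² = 105·3/35·3/35 = 27/35
take √, sign +1: I = 0.24776670
No selection rule forces the value: the integral is nonzero (none).

0.247767 (none)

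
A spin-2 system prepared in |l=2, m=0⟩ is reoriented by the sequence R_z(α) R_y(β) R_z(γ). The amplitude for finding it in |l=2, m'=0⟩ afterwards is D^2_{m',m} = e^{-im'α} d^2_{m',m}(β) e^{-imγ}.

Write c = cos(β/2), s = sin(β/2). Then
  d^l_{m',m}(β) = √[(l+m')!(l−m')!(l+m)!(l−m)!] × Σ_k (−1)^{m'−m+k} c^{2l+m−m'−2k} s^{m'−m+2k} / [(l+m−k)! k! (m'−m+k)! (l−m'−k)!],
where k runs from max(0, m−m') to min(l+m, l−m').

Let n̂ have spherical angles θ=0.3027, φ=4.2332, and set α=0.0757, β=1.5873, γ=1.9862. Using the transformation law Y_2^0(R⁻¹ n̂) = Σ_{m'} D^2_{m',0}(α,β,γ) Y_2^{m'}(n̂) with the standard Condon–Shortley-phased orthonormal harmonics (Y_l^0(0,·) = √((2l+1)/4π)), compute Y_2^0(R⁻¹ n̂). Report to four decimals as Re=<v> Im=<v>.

Re=-0.2871 Im=0.0000

Need the full column D^2_{m',0} for m'=−2..2 at α=0.0757, β=1.5873, γ=1.9862.
cos(β/2)=0.701248, sin(β/2)=0.712918
d^2_{-2,0}: single k=2 term ⇒ +0.612206;  D = +0.605203+0.092334i
d^2_{-1,0}: k∈[1..2] ⇒ +0.602184 -0.622394 = -0.020209;  D = -0.020151-0.001528i
d^2_{0,0}: k∈[0..2] ⇒ +0.241817 -0.999728 +0.258320 = -0.499591;  D = -0.499591+0.000000i
d^2_{1,0}: k∈[0..1] ⇒ -0.602184 +0.622394 = +0.020209;  D = +0.020151-0.001528i
d^2_{2,0}: single k=0 term ⇒ +0.612206;  D = +0.605203-0.092334i
Y_2^{m'}(θ=0.3027,φ=4.2332) and Σ D·Y over m':
  (+0.6052+0.0923i)·(-0.0197-0.0281i)  (-0.0202-0.0015i)·(-0.1014+0.1951i)  (-0.4996+0.0000i)·(+0.5467+0.0000i)  (+0.0202-0.0015i)·(+0.1014+0.1951i)  (+0.6052-0.0923i)·(-0.0197+0.0281i)
Y_2^0(R⁻¹ n̂) = -0.287144+0.000000i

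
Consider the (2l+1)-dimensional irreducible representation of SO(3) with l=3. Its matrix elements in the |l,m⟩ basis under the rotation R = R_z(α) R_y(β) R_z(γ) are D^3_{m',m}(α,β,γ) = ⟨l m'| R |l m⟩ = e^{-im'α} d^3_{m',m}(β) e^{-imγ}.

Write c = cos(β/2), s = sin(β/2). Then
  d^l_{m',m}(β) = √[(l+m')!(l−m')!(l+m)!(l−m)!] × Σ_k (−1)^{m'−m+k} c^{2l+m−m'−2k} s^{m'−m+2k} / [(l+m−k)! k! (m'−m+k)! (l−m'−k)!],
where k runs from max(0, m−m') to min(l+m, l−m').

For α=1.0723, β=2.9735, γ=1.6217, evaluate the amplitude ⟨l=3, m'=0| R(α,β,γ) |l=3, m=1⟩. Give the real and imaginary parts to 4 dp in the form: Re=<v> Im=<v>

Re=-0.0142 Im=-0.2793

D^3_{0,1}(1.0723,2.9735,1.6217) = e^{-i·0·1.0723}·d^3_{0,1}(2.9735)·e^{-i·1·1.6217}. Compute d first:
c=cos(2.973500/2)=0.083947, s=sin(2.973500/2)=0.996470; N=√[6·6·24·2]=41.569219
Admissible k: 1..3 (factorial args all ≥0)
  k=1: (−1)^0·41.5692/(12)·0.0839^5·0.9965^1 = +0.000014
  k=2: (−1)^1·41.5692/(4)·0.0839^3·0.9965^3 = -0.006083
  k=3: (−1)^2·41.5692/(12)·0.0839^1·0.9965^5 = +0.285706
d^3_{0,1}(2.9735) = +0.000014 -0.006083 +0.285706 = +0.279637
D = (+1.000000+0.000000i)·(+0.279637)·(-0.050882-0.998705i) = -0.014228-0.279275i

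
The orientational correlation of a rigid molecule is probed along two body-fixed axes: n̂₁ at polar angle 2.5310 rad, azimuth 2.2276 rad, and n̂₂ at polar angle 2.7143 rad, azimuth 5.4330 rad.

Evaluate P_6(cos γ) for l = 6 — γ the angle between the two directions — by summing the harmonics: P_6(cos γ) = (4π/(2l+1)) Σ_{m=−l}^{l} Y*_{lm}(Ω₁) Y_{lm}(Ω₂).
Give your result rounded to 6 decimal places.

0.317659

Expand P_6 via completeness: Σ_{m} conj(Y_{6,m}) at Ω₁ times Y_{6,m} at Ω₂ —
  [-6]  conj(Y_{6,-6})(Ω₁) = 0.01197 + 0.01230j ; Y_{6,-6}(Ω₂) = 0.00093 - 0.00226j ; Δ = 0.00004 - 0.00002j
  [-5]  conj(Y_{6,-5})(Ω₁) = -0.01206 + 0.08409j ; Y_{6,-5}(Ω₂) = 0.00829 + 0.01667j ; Δ = -0.00150 + 0.00050j
  [-4]  conj(Y_{6,-4})(Ω₁) = -0.21429 + 0.12110j ; Y_{6,-4}(Ω₂) = -0.08250 - 0.02187j ; Δ = 0.02033 - 0.00530j
  [-3]  conj(Y_{6,-3})(Ω₁) = -0.40624 - 0.17157j ; Y_{6,-3}(Ω₂) = 0.21409 - 0.14366j ; Δ = -0.11162 + 0.02163j
  [-2]  conj(Y_{6,-2})(Ω₁) = -0.10313 - 0.39212j ; Y_{6,-2}(Ω₂) = -0.06309 + 0.48420j ; Δ = 0.19637 - 0.02520j
  [-1]  conj(Y_{6,-1})(Ω₁) = -0.03170 + 0.04111j ; Y_{6,-1}(Ω₂) = -0.28613 - 0.32583j ; Δ = 0.02246 - 0.00144j
  [+0]  conj(Y_{6,0})(Ω₁) = -0.41858 + 0.00000j ; Y_{6,0}(Ω₂) = -0.18264 + 0.00000j ; Δ = 0.07645 + 0.00000j
  [+1]  conj(Y_{6,1})(Ω₁) = 0.03170 + 0.04111j ; Y_{6,1}(Ω₂) = 0.28613 - 0.32583j ; Δ = 0.02246 + 0.00144j
  [+2]  conj(Y_{6,2})(Ω₁) = -0.10313 + 0.39212j ; Y_{6,2}(Ω₂) = -0.06309 - 0.48420j ; Δ = 0.19637 + 0.02520j
  [+3]  conj(Y_{6,3})(Ω₁) = 0.40624 - 0.17157j ; Y_{6,3}(Ω₂) = -0.21409 - 0.14366j ; Δ = -0.11162 - 0.02163j
  [+4]  conj(Y_{6,4})(Ω₁) = -0.21429 - 0.12110j ; Y_{6,4}(Ω₂) = -0.08250 + 0.02187j ; Δ = 0.02033 + 0.00530j
  [+5]  conj(Y_{6,5})(Ω₁) = 0.01206 + 0.08409j ; Y_{6,5}(Ω₂) = -0.00829 + 0.01667j ; Δ = -0.00150 - 0.00050j
  [+6]  conj(Y_{6,6})(Ω₁) = 0.01197 - 0.01230j ; Y_{6,6}(Ω₂) = 0.00093 + 0.00226j ; Δ = 0.00004 + 0.00002j
Accumulated sum 0.32862 - 0.00000j; after 4π/(2l+1) scaling, 0.31766 - 0.00000j ⇒ P_6 = 0.317659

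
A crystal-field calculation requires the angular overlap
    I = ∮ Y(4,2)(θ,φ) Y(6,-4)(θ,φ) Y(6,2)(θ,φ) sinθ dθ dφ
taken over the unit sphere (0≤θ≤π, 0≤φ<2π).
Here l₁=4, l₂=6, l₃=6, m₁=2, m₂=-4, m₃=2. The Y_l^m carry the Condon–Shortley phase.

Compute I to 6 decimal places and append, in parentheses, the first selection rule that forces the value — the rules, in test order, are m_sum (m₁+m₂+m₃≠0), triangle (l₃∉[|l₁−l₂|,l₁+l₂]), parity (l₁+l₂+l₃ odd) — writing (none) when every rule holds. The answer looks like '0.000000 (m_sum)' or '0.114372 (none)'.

0.060095 (none)

Rules hold: Σm=0, L=16 even, 2≤6≤10.
N = 9·13·13 = 1521
Δ = 4!·4!·8!/17! = 1/15315300
Racah Σ t=0..4: t=0:+1/829440 t=1:−1/25920 t=2:+1/9216 t=3:−1/25920 t=4:+1/829440 = 7/207360
⇒ 3j(4 6 6; 0 0 0)² = 28/2431, sgn +1
Racah Σ t=0..2: t=0:+1/138240 t=1:−1/181440 t=2:+1/3870720 = 23/11612160
⇒ 3j(4 6 6; 2 -4 2)² = 529/204204, sgn +1
4πI² = N·(3j₀)²·(3jₘ)² = 1587/34969
I = +1·√(0.0453831/4π) = 0.06009550
No selection rule forces the value: the integral is nonzero (none).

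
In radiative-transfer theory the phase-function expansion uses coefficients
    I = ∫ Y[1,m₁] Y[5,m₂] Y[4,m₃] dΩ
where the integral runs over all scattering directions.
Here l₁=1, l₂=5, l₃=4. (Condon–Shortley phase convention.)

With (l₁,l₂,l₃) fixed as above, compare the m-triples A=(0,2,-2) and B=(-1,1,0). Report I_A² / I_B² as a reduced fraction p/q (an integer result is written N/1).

7/5

l's match ⇒ only the (l;m) 3-j factors differ between A and B.
A: triangle coeff Δ(1,5,4) = 1/495; Σ_t [1,1]: t=1:−1/1440 = -1/1440; (3j)²=7/165 [(1 5 4; 0 2 -2)], sign=-1
B: triangle coeff Δ(1,5,4) = 1/495; Σ_t [2,2]: t=2:+1/1152 = 1/1152; (3j)²=1/33 [(1 5 4; -1 1 0)], sign=+1
I_A²/I_B² = (7/165)/(1/33) = 7/5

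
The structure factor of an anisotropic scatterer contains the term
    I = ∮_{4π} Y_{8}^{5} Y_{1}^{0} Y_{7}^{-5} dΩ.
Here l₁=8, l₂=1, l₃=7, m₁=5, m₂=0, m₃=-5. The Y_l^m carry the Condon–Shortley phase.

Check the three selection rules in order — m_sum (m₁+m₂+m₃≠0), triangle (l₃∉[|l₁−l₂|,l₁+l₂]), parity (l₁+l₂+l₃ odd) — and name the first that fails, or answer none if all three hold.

azimuthal sum: 5 + 0 − 5 = 0  ✓
7 ≤ 7 ≤ 9 (triangle on l)  ✓
L = 8 + 1 + 7 = 16 (even)  ✓

none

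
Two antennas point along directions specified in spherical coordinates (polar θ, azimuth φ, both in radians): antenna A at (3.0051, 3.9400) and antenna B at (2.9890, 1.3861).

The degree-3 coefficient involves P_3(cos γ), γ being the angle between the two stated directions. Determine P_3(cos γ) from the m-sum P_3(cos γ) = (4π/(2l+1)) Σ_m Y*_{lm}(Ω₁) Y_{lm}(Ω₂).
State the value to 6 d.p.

0.782558

Term-by-term m-sum for l=3 (normalisation 4π/7 = 1.795196):
  term(m=-3) = 0.00000 + 0.00000j   from Y*(Ω₁)=0.00077 - 0.00071j, Y(Ω₂)=-0.00077 + 0.00125j
  term(m=-2) = 0.00017 - 0.00040j   from Y*(Ω₁)=0.00049 - 0.01874j, Y(Ω₂)=0.02176 + 0.00843j
  term(m=-1) = -0.02729 + 0.01818j   from Y*(Ω₁)=-0.11991 - 0.12307j, Y(Ω₂)=0.03504 - 0.18757j
  term(m=+0) = 0.49015 + 0.00000j   from Y*(Ω₁)=-0.70519 + 0.00000j, Y(Ω₂)=-0.69507 + 0.00000j
  term(m=+1) = -0.02729 - 0.01818j   from Y*(Ω₁)=0.11991 - 0.12307j, Y(Ω₂)=-0.03504 - 0.18757j
  term(m=+2) = 0.00017 + 0.00040j   from Y*(Ω₁)=0.00049 + 0.01874j, Y(Ω₂)=0.02176 - 0.00843j
  term(m=+3) = 0.00000 - 0.00000j   from Y*(Ω₁)=-0.00077 - 0.00071j, Y(Ω₂)=0.00077 + 0.00125j
Total Σ_m = 0.43592 + 0.00000j. Multiply by 1.795196: 0.78256 + 0.00000j. P_3(cos γ) = 0.782558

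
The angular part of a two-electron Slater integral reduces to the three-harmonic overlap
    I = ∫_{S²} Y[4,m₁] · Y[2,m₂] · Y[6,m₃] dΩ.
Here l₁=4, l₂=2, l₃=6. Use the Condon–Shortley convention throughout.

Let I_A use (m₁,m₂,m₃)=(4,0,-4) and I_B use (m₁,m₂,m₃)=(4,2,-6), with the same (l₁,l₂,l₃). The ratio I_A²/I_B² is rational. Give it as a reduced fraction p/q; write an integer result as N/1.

1/11

l's match ⇒ only the (l;m) 3-j factors differ between A and B.
A: triangle coeff Δ(4,2,6) = 1/6435; Σ_t [0,0]: t=0:+1/161280 = 1/161280; (3j)²=1/143 [(4 2 6; 4 0 -4)], sign=+1
B: triangle coeff Δ(4,2,6) = 1/6435; Σ_t [0,0]: t=0:+1/967680 = 1/967680; (3j)²=1/13 [(4 2 6; 4 2 -6)], sign=+1
I_A²/I_B² = (1/143)/(1/13) = 1/11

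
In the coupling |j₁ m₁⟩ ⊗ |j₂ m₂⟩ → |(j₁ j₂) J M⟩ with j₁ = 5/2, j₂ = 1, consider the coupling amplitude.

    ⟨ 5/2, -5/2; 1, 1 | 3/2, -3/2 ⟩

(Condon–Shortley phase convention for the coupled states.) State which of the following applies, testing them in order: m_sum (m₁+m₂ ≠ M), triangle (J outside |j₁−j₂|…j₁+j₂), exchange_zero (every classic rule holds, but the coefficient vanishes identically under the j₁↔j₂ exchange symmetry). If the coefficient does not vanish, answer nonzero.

nonzero

m-sum: m₁+m₂ = -5/2+1 = -3/2, M = -3/2  ✓
triangle: |j₁−j₂| = 3/2 ≤ J = 3/2 ≤ j₁+j₂ = 7/2  ✓
exchange: j₁≠j₂ or m₁≠m₂ — the exchange symmetry imposes no constraint here
value check: CG = +√(2/3) = +0.816497 ≠ 0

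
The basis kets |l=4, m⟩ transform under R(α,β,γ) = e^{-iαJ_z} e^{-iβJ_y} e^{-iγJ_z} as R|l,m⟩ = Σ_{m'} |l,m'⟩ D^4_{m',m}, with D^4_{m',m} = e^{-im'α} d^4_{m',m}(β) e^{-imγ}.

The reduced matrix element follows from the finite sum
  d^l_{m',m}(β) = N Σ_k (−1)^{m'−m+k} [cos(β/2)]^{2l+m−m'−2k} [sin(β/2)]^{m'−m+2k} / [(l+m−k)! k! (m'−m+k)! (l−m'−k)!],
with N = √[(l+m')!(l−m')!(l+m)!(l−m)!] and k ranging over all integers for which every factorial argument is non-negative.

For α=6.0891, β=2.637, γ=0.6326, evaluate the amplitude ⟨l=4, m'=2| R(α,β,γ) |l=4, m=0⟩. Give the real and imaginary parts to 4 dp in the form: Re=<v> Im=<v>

First d^4_{2,0}(β=2.6370), then the phase factors e^{-i(2)α} and e^{-i(0)γ}:
c=cos(2.637000/2)=0.249628, s=sin(2.637000/2)=0.968342; N=√[720·2·24·24]=910.735966
k: max(0,(0)−(2))=0 … min(4+(0),4−(2))=2
  k=0: (−1)^2·910.7360/(96)·0.2496^6·0.9683^2 = +0.002152
  k=1: (−1)^3·910.7360/(36)·0.2496^4·0.9683^4 = -0.086373
  k=2: (−1)^4·910.7360/(96)·0.2496^2·0.9683^6 = +0.487395
d^4_{2,0}(2.6370) = +0.002152 -0.086373 +0.487395 = +0.403174
D = (+0.925603+0.378496i)·(+0.403174)·(+1.000000+0.000000i) = +0.373179+0.152600i

Re=0.3732 Im=0.1526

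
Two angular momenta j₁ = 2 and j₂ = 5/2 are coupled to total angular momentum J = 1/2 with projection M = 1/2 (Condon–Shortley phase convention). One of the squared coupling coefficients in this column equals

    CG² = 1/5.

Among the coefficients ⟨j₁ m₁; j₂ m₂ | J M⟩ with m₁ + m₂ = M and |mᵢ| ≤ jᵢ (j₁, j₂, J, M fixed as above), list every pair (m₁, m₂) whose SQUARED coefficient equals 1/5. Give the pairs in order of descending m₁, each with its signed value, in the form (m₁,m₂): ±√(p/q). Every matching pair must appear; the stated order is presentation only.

Admissible pairs with m₁+m₂ = M = 1/2: (-2,5/2), (-1,3/2), (0,1/2), (1,-1/2), (2,-3/2)
  (m₁,m₂)=(2,-3/2): CG² = 1/15, CG = +√(1/15)
  (m₁,m₂)=(1,-1/2): CG² = 2/15, CG = −√(2/15)
  (m₁,m₂)=(0,1/2): CG² = 1/5, CG = +√(1/5)   ← matches the target
  (m₁,m₂)=(-1,3/2): CG² = 4/15, CG = −√(4/15)
  (m₁,m₂)=(-2,5/2): CG² = 1/3, CG = +√(1/3)
Pairs with CG² = 1/5: (0,1/2): +√(1/5)

(0,1/2): +√(1/5)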